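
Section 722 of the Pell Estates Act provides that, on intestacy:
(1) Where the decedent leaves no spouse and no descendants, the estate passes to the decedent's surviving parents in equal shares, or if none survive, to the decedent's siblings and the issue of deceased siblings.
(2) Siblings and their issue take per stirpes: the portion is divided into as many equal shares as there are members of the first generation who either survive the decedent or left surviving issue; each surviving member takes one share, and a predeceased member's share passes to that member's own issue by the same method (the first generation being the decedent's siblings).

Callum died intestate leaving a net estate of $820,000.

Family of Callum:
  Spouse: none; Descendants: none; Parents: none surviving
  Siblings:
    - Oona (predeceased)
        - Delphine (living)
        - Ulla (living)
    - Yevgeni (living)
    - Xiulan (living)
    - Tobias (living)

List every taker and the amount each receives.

Delphine: $102,500; Ulla: $102,500; Yevgeni: $205,000; Xiulan: $205,000; Tobias: $205,000

The entire $820,000 passes to the siblings and their issue.
That amount ($820,000) is divided into 4 shares of $205,000: Yevgeni, Xiulan, and Tobias each take $205,000; Oona's $205,000 share passes to Oona's issue.
Oona's share ($205,000) is divided into 2 shares of $102,500: Delphine and Ulla each take $102,500.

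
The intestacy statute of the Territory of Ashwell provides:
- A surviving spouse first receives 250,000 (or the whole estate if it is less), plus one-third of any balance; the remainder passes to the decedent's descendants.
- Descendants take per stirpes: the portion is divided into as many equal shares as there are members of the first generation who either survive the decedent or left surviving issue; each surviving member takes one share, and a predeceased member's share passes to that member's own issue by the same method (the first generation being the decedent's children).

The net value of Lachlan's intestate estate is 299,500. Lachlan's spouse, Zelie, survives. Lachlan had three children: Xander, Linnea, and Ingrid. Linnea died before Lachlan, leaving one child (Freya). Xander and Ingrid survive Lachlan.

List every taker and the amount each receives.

Zelie: 266,500; Xander: 11,000; Freya: 11,000; Ingrid: 11,000

Zelie first takes 250,000, leaving a balance of 49,500. Zelie then takes one-third of the balance (16,500), for a total of 266,500. The remaining 33,000 passes to the descendants.
The descendants' portion (33,000) is divided into 3 shares of 11,000: Xander and Ingrid each take 11,000; Linnea's 11,000 share passes to Linnea's issue.
Linnea's share (11,000) passes entirely to Freya.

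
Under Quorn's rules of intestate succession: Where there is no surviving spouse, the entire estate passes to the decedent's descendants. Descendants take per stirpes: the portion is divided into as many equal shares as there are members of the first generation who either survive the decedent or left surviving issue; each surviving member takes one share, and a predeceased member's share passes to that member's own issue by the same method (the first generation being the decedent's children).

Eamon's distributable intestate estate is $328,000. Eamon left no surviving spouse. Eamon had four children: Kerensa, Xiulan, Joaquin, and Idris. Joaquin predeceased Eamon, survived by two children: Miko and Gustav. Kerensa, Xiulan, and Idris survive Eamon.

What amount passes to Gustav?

Gustav receives $41,000.

The entire $328,000 passes to the descendants.
That amount ($328,000) is divided into 4 shares of $82,000: Kerensa, Xiulan, and Idris each take $82,000; Joaquin's $82,000 share passes to Joaquin's issue.
Joaquin's share ($82,000) is divided into 2 shares of $41,000: Miko and Gustav each take $41,000.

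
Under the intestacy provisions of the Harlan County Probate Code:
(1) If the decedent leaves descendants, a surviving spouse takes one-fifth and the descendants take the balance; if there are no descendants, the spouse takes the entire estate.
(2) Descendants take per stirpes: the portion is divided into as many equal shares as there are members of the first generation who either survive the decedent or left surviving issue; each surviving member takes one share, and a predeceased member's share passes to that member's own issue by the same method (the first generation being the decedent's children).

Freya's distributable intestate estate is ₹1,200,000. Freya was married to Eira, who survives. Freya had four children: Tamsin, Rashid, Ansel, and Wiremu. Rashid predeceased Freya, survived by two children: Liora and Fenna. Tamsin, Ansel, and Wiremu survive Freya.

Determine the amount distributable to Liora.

Liora receives ₹120,000.

Eira takes one-fifth of ₹1,200,000 = ₹240,000. The remaining ₹960,000 passes to the descendants.
The descendants' portion (₹960,000) is divided into 4 shares of ₹240,000: Tamsin, Ansel, and Wiremu each take ₹240,000; Rashid's ₹240,000 share passes to Rashid's issue.
Rashid's share (₹240,000) is divided into 2 shares of ₹120,000: Liora and Fenna each take ₹120,000.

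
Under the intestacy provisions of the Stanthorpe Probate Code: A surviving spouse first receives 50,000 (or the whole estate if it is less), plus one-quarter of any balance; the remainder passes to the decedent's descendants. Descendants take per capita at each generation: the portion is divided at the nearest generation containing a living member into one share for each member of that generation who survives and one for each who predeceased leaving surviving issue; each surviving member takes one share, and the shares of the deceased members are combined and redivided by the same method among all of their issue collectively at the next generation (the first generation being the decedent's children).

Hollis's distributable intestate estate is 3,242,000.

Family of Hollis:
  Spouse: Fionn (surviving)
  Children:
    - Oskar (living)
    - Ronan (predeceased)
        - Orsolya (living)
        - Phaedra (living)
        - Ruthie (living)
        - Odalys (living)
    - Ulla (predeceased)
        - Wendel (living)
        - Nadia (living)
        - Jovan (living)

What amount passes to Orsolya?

Fionn first takes 50,000, leaving a balance of 3,192,000. Fionn then takes one-quarter of the balance (798,000), for a total of 848,000. The remaining 2,394,000 passes to the descendants.
The descendants' portion (2,394,000) is divided at the children's generation into 3 shares of 798,000. Oskar takes 798,000. The 2 shares of the deceased (Ronan and Ulla) are combined into a pool of 1,596,000.
That pool (1,596,000) is divided at the grandchildren's generation equally among Orsolya, Phaedra, Ruthie, Odalys, Wendel, Nadia, and Jovan: 228,000 each.

Orsolya receives 228,000.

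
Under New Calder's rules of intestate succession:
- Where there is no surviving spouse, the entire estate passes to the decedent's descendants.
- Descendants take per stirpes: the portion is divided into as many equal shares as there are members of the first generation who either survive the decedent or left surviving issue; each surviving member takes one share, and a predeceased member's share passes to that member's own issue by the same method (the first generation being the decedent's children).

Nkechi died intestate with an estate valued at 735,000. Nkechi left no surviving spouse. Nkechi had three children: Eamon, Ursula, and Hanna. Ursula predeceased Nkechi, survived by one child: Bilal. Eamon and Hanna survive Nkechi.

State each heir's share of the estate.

Eamon: 245,000; Bilal: 245,000; Hanna: 245,000

The entire 735,000 passes to the descendants.
That amount (735,000) is divided into 3 shares of 245,000: Eamon and Hanna each take 245,000; Ursula's 245,000 share passes to Ursula's issue.
Ursula's share (245,000) passes entirely to Bilal.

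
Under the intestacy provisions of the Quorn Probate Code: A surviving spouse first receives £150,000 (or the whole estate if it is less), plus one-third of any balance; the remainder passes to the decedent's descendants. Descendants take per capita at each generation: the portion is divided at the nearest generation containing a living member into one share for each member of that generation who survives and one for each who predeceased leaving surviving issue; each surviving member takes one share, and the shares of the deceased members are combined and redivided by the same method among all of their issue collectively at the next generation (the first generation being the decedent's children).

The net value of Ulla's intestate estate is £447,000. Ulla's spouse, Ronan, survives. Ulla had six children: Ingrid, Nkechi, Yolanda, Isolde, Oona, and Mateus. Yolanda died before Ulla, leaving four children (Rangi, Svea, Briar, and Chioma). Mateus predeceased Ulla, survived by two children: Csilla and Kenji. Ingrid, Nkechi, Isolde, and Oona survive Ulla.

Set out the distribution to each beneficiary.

Ronan: £249,000; Ingrid: £33,000; Nkechi: £33,000; Rangi: £11,000; Svea: £11,000; Briar: £11,000; Chioma: £11,000; Isolde: £33,000; Oona: £33,000; Csilla: £11,000; Kenji: £11,000

Ronan first takes £150,000, leaving a balance of £297,000. Ronan then takes one-third of the balance (£99,000), for a total of £249,000. The remaining £198,000 passes to the descendants.
The descendants' portion (£198,000) is divided at the children's generation into 6 shares of £33,000. Ingrid, Nkechi, Isolde, and Oona each take £33,000. The 2 shares of the deceased (Yolanda and Mateus) are combined into a pool of £66,000.
That pool (£66,000) is divided at the grandchildren's generation equally among Rangi, Svea, Briar, Chioma, Csilla, and Kenji: £11,000 each.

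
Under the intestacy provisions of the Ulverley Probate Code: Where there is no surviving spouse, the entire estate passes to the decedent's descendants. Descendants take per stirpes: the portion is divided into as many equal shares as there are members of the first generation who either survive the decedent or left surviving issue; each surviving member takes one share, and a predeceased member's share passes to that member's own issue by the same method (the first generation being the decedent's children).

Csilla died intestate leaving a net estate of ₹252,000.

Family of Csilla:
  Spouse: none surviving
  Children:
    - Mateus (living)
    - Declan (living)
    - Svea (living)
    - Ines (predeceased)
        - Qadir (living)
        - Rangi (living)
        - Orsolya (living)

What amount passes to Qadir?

The entire ₹252,000 passes to the descendants.
That amount (₹252,000) is divided into 4 shares of ₹63,000: Mateus, Declan, and Svea each take ₹63,000; Ines's ₹63,000 share passes to Ines's issue.
Ines's share (₹63,000) is divided into 3 shares of ₹21,000: Qadir, Rangi, and Orsolya each take ₹21,000.

Qadir receives ₹21,000.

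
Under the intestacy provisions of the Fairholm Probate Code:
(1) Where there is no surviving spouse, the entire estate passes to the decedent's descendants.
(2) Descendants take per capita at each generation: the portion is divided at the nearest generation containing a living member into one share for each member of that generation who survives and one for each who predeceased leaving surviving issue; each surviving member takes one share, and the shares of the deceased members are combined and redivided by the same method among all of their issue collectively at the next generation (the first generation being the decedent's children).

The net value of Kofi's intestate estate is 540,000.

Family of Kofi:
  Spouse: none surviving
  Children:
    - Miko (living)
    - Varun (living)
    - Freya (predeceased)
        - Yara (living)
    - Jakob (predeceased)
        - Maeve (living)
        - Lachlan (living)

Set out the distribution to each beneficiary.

Miko: 135,000; Varun: 135,000; Yara: 90,000; Maeve: 90,000; Lachlan: 90,000

The entire 540,000 passes to the descendants.
That amount (540,000) is divided at the children's generation into 4 shares of 135,000. Miko and Varun each take 135,000. The 2 shares of the deceased (Freya and Jakob) are combined into a pool of 270,000.
That pool (270,000) is divided at the grandchildren's generation equally among Yara, Maeve, and Lachlan: 90,000 each.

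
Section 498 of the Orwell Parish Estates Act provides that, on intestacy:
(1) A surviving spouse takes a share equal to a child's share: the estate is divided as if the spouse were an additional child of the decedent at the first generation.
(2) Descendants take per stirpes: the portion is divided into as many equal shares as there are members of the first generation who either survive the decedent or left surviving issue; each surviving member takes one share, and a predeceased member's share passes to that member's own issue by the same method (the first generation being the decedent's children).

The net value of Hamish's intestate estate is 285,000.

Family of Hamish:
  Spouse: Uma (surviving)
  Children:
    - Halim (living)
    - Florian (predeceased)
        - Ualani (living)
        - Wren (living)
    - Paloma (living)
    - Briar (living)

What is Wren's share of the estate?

Wren receives 28,500.

The spouse counts as an additional share at the children's level, so there are 5 primary shares of 57,000. Uma takes one such share (57,000).
The children's combined portion (228,000) is divided into 4 shares of 57,000: Halim, Paloma, and Briar each take 57,000; Florian's 57,000 share passes to Florian's issue.
Florian's share (57,000) is divided into 2 shares of 28,500: Ualani and Wren each take 28,500.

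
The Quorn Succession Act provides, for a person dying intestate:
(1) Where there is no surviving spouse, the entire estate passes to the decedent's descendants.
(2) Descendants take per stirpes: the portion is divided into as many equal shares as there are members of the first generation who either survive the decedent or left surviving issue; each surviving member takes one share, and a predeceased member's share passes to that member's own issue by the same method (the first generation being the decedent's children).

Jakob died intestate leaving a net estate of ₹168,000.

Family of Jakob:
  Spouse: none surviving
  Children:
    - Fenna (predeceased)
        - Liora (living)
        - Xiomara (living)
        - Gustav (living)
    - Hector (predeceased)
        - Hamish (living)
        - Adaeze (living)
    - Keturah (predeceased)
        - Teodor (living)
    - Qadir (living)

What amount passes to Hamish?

The entire ₹168,000 passes to the descendants.
That amount (₹168,000) is divided into 4 shares of ₹42,000: Qadir takes ₹42,000; Fenna's ₹42,000 share passes to Fenna's issue; Hector's ₹42,000 share passes to Hector's issue; Keturah's ₹42,000 share passes to Keturah's issue.
Fenna's share (₹42,000) is divided into 3 shares of ₹14,000: Liora, Xiomara, and Gustav each take ₹14,000.
Hector's share (₹42,000) is divided into 2 shares of ₹21,000: Hamish and Adaeze each take ₹21,000.
Keturah's share (₹42,000) passes entirely to Teodor.

Hamish receives ₹21,000.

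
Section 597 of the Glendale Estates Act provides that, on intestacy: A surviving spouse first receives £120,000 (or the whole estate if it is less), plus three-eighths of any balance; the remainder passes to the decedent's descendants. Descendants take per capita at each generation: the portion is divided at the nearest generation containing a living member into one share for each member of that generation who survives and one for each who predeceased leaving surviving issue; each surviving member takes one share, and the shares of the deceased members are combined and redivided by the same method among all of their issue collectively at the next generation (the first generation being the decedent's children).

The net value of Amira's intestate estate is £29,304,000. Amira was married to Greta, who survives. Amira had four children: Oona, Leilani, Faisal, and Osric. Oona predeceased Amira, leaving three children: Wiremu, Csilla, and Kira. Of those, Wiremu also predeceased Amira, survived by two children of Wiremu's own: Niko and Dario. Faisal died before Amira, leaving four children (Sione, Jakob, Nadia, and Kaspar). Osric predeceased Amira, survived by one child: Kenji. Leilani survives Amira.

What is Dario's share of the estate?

Dario receives £855,000.

Greta first takes £120,000, leaving a balance of £29,184,000. Greta then takes three-eighths of the balance (£10,944,000), for a total of £11,064,000. The remaining £18,240,000 passes to the descendants.
The descendants' portion (£18,240,000) is divided at the children's generation into 4 shares of £4,560,000. Leilani takes £4,560,000. The 3 shares of the deceased (Oona, Faisal, and Osric) are combined into a pool of £13,680,000.
That pool (£13,680,000) is divided at the grandchildren's generation into 8 shares of £1,710,000. Csilla, Kira, Sione, Jakob, Nadia, Kaspar, and Kenji each take £1,710,000. The remaining share for the deceased Wiremu (£1,710,000) is carried to the next generation.
That pool (£1,710,000) is divided at the great-grandchildren's generation equally among Niko and Dario: £855,000 each.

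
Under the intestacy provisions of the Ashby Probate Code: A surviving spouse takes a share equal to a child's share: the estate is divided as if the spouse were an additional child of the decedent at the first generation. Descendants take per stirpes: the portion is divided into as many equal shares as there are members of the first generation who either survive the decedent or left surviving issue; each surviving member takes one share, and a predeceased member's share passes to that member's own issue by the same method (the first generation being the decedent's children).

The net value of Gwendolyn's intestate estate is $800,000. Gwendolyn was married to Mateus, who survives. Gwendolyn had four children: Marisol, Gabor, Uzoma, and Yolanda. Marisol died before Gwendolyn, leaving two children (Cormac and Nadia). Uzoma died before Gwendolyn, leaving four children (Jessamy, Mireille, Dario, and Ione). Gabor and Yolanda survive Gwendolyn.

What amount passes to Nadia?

The spouse counts as an additional share at the children's level, so there are 5 primary shares of $160,000. Mateus takes one such share ($160,000).
The children's combined portion ($640,000) is divided into 4 shares of $160,000: Gabor and Yolanda each take $160,000; Marisol's $160,000 share passes to Marisol's issue; Uzoma's $160,000 share passes to Uzoma's issue.
Marisol's share ($160,000) is divided into 2 shares of $80,000: Cormac and Nadia each take $80,000.
Uzoma's share ($160,000) is divided into 4 shares of $40,000: Jessamy, Mireille, Dario, and Ione each take $40,000.

Nadia receives $80,000.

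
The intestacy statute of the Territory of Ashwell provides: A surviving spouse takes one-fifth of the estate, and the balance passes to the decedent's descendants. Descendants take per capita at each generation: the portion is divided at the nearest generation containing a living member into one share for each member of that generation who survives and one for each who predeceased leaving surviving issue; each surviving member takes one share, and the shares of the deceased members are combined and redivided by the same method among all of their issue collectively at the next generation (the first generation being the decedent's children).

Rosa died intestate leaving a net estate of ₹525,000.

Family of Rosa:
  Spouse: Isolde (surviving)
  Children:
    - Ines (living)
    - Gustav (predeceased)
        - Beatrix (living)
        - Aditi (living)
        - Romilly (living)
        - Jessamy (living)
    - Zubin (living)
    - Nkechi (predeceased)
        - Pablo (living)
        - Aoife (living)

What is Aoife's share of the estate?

Isolde takes one-fifth of ₹525,000 = ₹105,000. The remaining ₹420,000 passes to the descendants.
The descendants' portion (₹420,000) is divided at the children's generation into 4 shares of ₹105,000. Ines and Zubin each take ₹105,000. The 2 shares of the deceased (Gustav and Nkechi) are combined into a pool of ₹210,000.
That pool (₹210,000) is divided at the grandchildren's generation equally among Beatrix, Aditi, Romilly, Jessamy, Pablo, and Aoife: ₹35,000 each.

Aoife receives ₹35,000.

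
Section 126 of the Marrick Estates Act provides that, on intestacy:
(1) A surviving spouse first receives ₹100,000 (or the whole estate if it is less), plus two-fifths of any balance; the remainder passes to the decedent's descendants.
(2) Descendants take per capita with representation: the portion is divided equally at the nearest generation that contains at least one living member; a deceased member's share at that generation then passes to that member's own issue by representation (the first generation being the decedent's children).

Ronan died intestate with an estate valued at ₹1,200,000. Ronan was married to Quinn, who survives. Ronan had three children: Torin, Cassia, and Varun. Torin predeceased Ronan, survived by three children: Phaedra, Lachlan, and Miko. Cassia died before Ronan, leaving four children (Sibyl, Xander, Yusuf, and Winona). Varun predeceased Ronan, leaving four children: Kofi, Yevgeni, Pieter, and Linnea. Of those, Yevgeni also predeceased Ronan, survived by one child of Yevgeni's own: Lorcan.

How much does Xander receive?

Quinn first takes ₹100,000, leaving a balance of ₹1,100,000. Quinn then takes two-fifths of the balance (₹440,000), for a total of ₹540,000. The remaining ₹660,000 passes to the descendants.
No child survives, so the initial division is made at the grandchildren's generation.
The descendants' portion (₹660,000) is divided into 11 shares of ₹60,000: Phaedra, Lachlan, Miko, Sibyl, Xander, Yusuf, Winona, Kofi, Pieter, and Linnea each take ₹60,000; Yevgeni's ₹60,000 share passes to Yevgeni's issue.
Yevgeni's share (₹60,000) passes entirely to Lorcan.

Xander receives ₹60,000.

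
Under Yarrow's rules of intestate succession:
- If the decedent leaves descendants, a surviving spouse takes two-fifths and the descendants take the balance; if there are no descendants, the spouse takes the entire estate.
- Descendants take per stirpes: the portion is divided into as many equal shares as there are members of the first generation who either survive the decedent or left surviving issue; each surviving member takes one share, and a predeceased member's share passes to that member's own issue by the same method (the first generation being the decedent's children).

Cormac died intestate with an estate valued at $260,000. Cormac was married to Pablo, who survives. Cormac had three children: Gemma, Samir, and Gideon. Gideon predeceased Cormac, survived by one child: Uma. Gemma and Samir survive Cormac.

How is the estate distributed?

Pablo takes two-fifths of $260,000 = $104,000. The remaining $156,000 passes to the descendants.
The descendants' portion ($156,000) is divided into 3 shares of $52,000: Gemma and Samir each take $52,000; Gideon's $52,000 share passes to Gideon's issue.
Gideon's share ($52,000) passes entirely to Uma.

Pablo: $104,000; Gemma: $52,000; Samir: $52,000; Uma: $52,000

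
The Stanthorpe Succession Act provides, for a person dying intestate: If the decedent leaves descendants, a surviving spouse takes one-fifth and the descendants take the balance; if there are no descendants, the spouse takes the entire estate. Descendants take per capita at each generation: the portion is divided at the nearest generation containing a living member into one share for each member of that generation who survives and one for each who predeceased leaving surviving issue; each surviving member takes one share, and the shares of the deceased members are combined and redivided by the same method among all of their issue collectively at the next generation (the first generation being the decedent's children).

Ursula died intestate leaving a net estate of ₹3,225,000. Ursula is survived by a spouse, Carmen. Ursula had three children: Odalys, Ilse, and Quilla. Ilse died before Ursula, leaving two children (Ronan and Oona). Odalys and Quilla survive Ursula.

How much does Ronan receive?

Carmen takes one-fifth of ₹3,225,000 = ₹645,000. The remaining ₹2,580,000 passes to the descendants.
The descendants' portion (₹2,580,000) is divided at the children's generation into 3 shares of ₹860,000. Odalys and Quilla each take ₹860,000. The remaining share for the deceased Ilse (₹860,000) is carried to the next generation.
That pool (₹860,000) is divided at the grandchildren's generation equally among Ronan and Oona: ₹430,000 each.

Ronan receives ₹430,000.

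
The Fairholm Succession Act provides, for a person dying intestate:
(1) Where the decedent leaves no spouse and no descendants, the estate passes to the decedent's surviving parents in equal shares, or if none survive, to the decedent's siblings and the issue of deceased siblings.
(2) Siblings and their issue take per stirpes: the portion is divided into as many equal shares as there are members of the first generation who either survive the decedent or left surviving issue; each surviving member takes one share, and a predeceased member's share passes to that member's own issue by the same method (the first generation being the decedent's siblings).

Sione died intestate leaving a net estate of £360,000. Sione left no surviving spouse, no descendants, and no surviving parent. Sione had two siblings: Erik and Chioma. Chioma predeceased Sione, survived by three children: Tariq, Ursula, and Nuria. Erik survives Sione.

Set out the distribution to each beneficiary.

Erik: £180,000; Tariq: £60,000; Ursula: £60,000; Nuria: £60,000

The entire £360,000 passes to the siblings and their issue.
That amount (£360,000) is divided into 2 shares of £180,000: Erik takes £180,000; Chioma's £180,000 share passes to Chioma's issue.
Chioma's share (£180,000) is divided into 3 shares of £60,000: Tariq, Ursula, and Nuria each take £60,000.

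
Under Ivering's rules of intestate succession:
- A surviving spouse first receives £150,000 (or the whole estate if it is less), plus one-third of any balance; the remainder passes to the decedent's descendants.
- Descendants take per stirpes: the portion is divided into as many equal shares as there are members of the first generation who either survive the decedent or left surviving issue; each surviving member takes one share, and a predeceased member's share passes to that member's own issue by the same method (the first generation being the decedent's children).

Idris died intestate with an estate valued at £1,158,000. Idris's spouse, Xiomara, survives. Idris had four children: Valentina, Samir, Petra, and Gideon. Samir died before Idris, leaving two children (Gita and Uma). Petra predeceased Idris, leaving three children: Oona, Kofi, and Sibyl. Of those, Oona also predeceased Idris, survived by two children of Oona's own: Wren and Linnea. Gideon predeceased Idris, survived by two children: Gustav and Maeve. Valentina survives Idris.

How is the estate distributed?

Xiomara first takes £150,000, leaving a balance of £1,008,000. Xiomara then takes one-third of the balance (£336,000), for a total of £486,000. The remaining £672,000 passes to the descendants.
The descendants' portion (£672,000) is divided into 4 shares of £168,000: Valentina takes £168,000; Samir's £168,000 share passes to Samir's issue; Petra's £168,000 share passes to Petra's issue; Gideon's £168,000 share passes to Gideon's issue.
Samir's share (£168,000) is divided into 2 shares of £84,000: Gita and Uma each take £84,000.
Petra's share (£168,000) is divided into 3 shares of £56,000: Kofi and Sibyl each take £56,000; Oona's £56,000 share passes to Oona's issue.
Oona's share (£56,000) is divided into 2 shares of £28,000: Wren and Linnea each take £28,000.
Gideon's share (£168,000) is divided into 2 shares of £84,000: Gustav and Maeve each take £84,000.

Xiomara: £486,000; Valentina: £168,000; Gita: £84,000; Uma: £84,000; Wren: £28,000; Linnea: £28,000; Kofi: £56,000; Sibyl: £56,000; Gustav: £84,000; Maeve: £84,000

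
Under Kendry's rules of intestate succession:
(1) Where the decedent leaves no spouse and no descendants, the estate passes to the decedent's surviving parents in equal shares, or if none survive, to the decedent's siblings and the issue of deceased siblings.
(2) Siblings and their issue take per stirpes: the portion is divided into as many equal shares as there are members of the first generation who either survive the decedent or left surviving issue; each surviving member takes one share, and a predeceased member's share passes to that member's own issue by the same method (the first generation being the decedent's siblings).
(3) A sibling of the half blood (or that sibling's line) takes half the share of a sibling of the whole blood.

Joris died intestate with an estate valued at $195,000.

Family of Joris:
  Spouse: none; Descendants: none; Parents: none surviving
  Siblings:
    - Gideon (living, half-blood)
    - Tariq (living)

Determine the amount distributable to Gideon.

Gideon receives $65,000.

The entire $195,000 passes to the siblings and their issue.
Counting each half-blood sibling's line as half a unit, there are 3/2 units in $195,000, so one unit is $130,000. Whole-blood lines (Tariq) take $130,000 each; half-blood lines (Gideon) take $65,000 each.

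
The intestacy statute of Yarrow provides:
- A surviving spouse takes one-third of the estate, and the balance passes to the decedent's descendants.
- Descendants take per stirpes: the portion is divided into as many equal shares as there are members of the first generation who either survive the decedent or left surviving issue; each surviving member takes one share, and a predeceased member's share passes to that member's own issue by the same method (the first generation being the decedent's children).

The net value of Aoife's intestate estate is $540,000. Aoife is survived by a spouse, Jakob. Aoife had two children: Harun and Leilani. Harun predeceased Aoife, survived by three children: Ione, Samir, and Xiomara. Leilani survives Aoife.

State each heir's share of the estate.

Jakob takes one-third of $540,000 = $180,000. The remaining $360,000 passes to the descendants.
The descendants' portion ($360,000) is divided into 2 shares of $180,000: Leilani takes $180,000; Harun's $180,000 share passes to Harun's issue.
Harun's share ($180,000) is divided into 3 shares of $60,000: Ione, Samir, and Xiomara each take $60,000.

Jakob: $180,000; Ione: $60,000; Samir: $60,000; Xiomara: $60,000; Leilani: $180,000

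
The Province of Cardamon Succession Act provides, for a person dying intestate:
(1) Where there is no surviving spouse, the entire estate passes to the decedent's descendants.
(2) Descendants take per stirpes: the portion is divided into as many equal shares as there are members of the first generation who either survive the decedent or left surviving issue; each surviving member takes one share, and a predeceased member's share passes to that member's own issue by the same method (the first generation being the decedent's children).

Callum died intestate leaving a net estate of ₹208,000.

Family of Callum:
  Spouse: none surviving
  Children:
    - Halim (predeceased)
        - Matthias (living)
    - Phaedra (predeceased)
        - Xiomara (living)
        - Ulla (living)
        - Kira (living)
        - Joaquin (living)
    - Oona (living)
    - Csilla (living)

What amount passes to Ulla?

Ulla receives ₹13,000.

The entire ₹208,000 passes to the descendants.
That amount (₹208,000) is divided into 4 shares of ₹52,000: Oona and Csilla each take ₹52,000; Halim's ₹52,000 share passes to Halim's issue; Phaedra's ₹52,000 share passes to Phaedra's issue.
Halim's share (₹52,000) passes entirely to Matthias.
Phaedra's share (₹52,000) is divided into 4 shares of ₹13,000: Xiomara, Ulla, Kira, and Joaquin each take ₹13,000.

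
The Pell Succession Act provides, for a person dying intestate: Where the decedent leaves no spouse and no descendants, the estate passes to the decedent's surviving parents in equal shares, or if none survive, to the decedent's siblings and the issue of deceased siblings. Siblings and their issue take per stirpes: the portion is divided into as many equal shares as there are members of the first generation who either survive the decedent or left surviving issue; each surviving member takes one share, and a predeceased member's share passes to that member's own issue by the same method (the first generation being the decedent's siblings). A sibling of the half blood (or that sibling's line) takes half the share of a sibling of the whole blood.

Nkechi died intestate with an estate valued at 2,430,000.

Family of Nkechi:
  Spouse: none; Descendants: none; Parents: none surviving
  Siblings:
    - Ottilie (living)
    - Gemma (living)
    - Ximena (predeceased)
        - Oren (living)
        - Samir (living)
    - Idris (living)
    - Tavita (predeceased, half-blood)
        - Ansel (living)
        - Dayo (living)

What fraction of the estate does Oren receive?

Oren receives 1/9 of the estate.

The entire 2,430,000 passes to the siblings and their issue.
Counting each half-blood sibling's line as half a unit, there are 9/2 units in 2,430,000, so one unit is 540,000. Whole-blood lines (Ottilie, Gemma, Ximena, and Idris) take 540,000 each; half-blood lines (Tavita) take 270,000 each.
Ximena's share (540,000) is divided into 2 shares of 270,000: Oren and Samir each take 270,000.
Tavita's share (270,000) is divided into 2 shares of 135,000: Ansel and Dayo each take 135,000.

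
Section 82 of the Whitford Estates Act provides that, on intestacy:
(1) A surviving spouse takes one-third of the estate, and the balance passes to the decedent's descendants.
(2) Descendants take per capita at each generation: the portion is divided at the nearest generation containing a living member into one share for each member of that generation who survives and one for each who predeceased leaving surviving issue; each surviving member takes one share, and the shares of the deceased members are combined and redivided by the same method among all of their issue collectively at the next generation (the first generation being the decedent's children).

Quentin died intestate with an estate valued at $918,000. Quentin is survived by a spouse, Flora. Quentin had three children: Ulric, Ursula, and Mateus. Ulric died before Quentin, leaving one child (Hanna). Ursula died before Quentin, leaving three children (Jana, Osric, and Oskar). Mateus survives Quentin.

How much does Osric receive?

Osric receives $102,000.

Flora takes one-third of $918,000 = $306,000. The remaining $612,000 passes to the descendants.
The descendants' portion ($612,000) is divided at the children's generation into 3 shares of $204,000. Mateus takes $204,000. The 2 shares of the deceased (Ulric and Ursula) are combined into a pool of $408,000.
That pool ($408,000) is divided at the grandchildren's generation equally among Hanna, Jana, Osric, and Oskar: $102,000 each.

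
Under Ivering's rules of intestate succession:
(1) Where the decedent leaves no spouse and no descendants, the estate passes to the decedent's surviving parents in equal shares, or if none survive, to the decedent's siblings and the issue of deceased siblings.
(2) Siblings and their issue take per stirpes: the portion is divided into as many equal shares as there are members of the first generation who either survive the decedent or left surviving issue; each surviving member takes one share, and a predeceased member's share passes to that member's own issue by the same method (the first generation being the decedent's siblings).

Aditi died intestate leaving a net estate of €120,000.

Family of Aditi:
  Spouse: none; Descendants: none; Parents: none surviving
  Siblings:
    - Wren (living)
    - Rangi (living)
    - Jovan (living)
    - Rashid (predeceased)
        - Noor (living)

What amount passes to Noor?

Noor receives €30,000.

The entire €120,000 passes to the siblings and their issue.
That amount (€120,000) is divided into 4 shares of €30,000: Wren, Rangi, and Jovan each take €30,000; Rashid's €30,000 share passes to Rashid's issue.
Rashid's share (€30,000) passes entirely to Noor.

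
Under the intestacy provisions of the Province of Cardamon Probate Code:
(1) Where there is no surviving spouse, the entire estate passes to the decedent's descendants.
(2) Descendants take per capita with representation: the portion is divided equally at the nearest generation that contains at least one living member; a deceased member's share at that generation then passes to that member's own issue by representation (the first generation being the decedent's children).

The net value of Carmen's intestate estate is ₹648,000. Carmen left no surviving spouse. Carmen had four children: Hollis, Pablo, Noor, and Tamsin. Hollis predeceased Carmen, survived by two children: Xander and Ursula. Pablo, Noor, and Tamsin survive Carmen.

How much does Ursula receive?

The entire ₹648,000 passes to the descendants.
That amount (₹648,000) is divided into 4 shares of ₹162,000: Pablo, Noor, and Tamsin each take ₹162,000; Hollis's ₹162,000 share passes to Hollis's issue.
Hollis's share (₹162,000) is divided into 2 shares of ₹81,000: Xander and Ursula each take ₹81,000.

Ursula receives ₹81,000.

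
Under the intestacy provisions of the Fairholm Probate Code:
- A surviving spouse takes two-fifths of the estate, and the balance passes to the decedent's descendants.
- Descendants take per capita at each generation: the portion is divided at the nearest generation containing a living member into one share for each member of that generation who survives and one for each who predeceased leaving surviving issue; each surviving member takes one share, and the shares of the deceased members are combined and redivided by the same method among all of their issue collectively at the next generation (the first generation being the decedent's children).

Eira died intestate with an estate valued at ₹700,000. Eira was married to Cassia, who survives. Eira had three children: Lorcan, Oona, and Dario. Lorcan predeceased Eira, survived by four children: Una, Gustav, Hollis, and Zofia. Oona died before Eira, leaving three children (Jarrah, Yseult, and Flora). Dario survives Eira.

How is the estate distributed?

Cassia: ₹280,000; Una: ₹40,000; Gustav: ₹40,000; Hollis: ₹40,000; Zofia: ₹40,000; Jarrah: ₹40,000; Yseult: ₹40,000; Flora: ₹40,000; Dario: ₹140,000

Cassia takes two-fifths of ₹700,000 = ₹280,000. The remaining ₹420,000 passes to the descendants.
The descendants' portion (₹420,000) is divided at the children's generation into 3 shares of ₹140,000. Dario takes ₹140,000. The 2 shares of the deceased (Lorcan and Oona) are combined into a pool of ₹280,000.
That pool (₹280,000) is divided at the grandchildren's generation equally among Una, Gustav, Hollis, Zofia, Jarrah, Yseult, and Flora: ₹40,000 each.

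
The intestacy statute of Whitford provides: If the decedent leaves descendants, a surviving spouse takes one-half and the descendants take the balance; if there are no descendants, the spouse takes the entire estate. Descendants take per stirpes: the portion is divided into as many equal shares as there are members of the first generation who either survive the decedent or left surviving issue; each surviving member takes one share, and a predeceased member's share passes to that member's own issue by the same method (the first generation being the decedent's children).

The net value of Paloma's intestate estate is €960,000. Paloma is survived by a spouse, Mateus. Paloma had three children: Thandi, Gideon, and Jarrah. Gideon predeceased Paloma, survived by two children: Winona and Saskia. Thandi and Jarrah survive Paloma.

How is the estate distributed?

Mateus takes one-half of €960,000 = €480,000. The remaining €480,000 passes to the descendants.
The descendants' portion (€480,000) is divided into 3 shares of €160,000: Thandi and Jarrah each take €160,000; Gideon's €160,000 share passes to Gideon's issue.
Gideon's share (€160,000) is divided into 2 shares of €80,000: Winona and Saskia each take €80,000.

Mateus: €480,000; Thandi: €160,000; Winona: €80,000; Saskia: €80,000; Jarrah: €160,000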